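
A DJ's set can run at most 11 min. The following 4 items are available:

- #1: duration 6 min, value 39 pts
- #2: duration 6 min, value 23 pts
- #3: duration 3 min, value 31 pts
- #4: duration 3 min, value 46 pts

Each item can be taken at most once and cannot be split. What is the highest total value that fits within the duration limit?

This is a 0/1 knapsack; check combinations near the capacity.
- #1+#4: duration 6+3=9, value 39+46=85
- #3+#4: duration 3+3=6, value 31+46=77
- #1+#3: duration 6+3=9, value 39+31=70
- #2+#4: duration 6+3=9, value 23+46=69
- #2+#3: duration 6+3=9, value 23+31=54
Best: 85 pts.

85 pts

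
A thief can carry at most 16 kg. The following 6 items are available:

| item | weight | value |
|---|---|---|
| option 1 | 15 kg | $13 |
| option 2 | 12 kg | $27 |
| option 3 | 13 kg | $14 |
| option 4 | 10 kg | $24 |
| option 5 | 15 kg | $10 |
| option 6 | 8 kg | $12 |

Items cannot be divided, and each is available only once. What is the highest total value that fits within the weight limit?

Check high-value combinations within 16 kg:
- option 2: weight 12, value 27
- option 4: weight 10, value 24
- option 3: weight 13, value 14
- option 1: weight 15, value 13
Best: $27.

$27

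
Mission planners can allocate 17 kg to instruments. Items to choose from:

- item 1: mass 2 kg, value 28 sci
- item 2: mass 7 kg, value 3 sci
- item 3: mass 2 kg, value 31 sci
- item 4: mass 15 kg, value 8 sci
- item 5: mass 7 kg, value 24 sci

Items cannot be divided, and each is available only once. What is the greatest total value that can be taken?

Check high-value combinations within 17 kg:
- item 1+item 3+item 5: mass 2+2+7=11, value 28+31+24=83
- item 1+item 2+item 3: mass 2+7+2=11, value 28+3+31=62
- item 1+item 3: mass 2+2=4, value 28+31=59
Best: 83 sci.

83 sci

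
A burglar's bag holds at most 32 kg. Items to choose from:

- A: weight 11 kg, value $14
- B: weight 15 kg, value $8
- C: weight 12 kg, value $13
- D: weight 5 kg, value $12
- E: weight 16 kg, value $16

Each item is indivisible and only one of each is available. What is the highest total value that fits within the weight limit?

Check high-value combinations within 32 kg:
- A+D+E: weight 11+5+16=32, value 14+12+16=42
- A+C+D: weight 11+12+5=28, value 14+13+12=39
- A+B+D: weight 11+15+5=31, value 14+8+12=34
Best: $42.

$42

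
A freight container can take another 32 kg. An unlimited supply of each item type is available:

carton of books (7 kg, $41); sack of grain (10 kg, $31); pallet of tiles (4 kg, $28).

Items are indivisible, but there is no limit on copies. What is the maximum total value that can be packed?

$224

Best value-per-unit is pallet of tiles at 28/4, and filling with it alone uses weight 8×4=32. No mix of the others beats 8×28 = 224.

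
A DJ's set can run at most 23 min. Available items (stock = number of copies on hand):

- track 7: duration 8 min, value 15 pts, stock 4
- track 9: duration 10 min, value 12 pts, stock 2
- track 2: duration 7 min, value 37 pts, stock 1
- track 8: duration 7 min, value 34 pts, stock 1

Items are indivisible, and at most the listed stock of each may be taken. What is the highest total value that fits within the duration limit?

86 pts

Top feasible selections:
- 1×track 7 + 1×track 2 + 1×track 8: duration 22, value 86
- 1×track 2 + 1×track 8: duration 14, value 71
Best: 86 pts.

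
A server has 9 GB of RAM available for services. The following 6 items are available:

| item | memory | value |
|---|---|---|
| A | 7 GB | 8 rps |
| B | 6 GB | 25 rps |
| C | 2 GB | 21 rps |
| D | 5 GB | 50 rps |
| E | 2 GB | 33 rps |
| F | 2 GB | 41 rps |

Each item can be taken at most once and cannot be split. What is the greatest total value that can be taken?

124 rps

Check high-value combinations within 9 GB:
- D+E+F: memory 5+2+2=9, value 50+33+41=124
- C+D+F: memory 2+5+2=9, value 21+50+41=112
- C+D+E: memory 2+5+2=9, value 21+50+33=104
- C+E+F: memory 2+2+2=6, value 21+33+41=95
Best: 124 rps.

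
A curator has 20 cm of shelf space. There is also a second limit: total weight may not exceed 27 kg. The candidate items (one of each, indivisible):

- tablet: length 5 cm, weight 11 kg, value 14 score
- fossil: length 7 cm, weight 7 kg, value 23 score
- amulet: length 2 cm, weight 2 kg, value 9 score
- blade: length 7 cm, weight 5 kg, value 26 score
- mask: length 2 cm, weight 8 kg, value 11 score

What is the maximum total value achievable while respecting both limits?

69 score

Feasible sets respecting both limits:
- fossil+amulet+blade+mask: length 18, weight 22, value 69
- tablet+fossil+blade: length 19, weight 23, value 63
- fossil+blade+mask: length 16, weight 20, value 60
Best: 69 score.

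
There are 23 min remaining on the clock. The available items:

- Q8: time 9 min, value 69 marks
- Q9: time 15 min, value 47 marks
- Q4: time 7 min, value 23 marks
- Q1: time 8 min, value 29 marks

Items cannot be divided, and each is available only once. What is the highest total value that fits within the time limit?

Check high-value combinations within 23 min:
- Q8+Q1: time 9+8=17, value 69+29=98
- Q8+Q4: time 9+7=16, value 69+23=92
- Q9+Q1: time 15+8=23, value 47+29=76
- Q9+Q4: time 15+7=22, value 47+23=70
- Q8: time 9, value 69
Best: 98 marks.

98 marks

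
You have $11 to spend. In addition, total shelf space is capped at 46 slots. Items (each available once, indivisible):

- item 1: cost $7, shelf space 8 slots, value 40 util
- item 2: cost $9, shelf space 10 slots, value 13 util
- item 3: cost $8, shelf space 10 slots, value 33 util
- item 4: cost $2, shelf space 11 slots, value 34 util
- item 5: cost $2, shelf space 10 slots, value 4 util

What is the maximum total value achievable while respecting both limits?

78 util

Feasible sets respecting both limits:
- item 1+item 4+item 5: cost 11, shelf space 29, value 78
- item 1+item 4: cost 9, shelf space 19, value 74
- item 3+item 4: cost 10, shelf space 21, value 67
- item 2+item 4: cost 11, shelf space 21, value 47
Best: 78 util.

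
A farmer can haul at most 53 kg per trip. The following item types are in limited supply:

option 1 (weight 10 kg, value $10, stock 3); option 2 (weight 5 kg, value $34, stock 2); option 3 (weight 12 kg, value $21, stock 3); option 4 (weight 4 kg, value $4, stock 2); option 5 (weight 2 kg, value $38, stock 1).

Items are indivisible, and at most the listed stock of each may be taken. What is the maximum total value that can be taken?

$173

Top feasible selections:
- 2×option 2 + 3×option 3 + 1×option 4 + 1×option 5: weight 52, value 173
- 2×option 2 + 3×option 3 + 1×option 5: weight 48, value 169
Best: $173.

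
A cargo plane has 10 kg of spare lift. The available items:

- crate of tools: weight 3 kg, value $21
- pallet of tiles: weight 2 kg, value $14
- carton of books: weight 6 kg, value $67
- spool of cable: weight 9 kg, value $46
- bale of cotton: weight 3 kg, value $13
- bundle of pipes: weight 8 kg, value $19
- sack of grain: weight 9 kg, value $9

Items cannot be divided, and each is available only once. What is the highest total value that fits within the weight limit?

Check high-value combinations within 10 kg:
- crate of tools+carton of books: weight 3+6=9, value 21+67=88
- pallet of tiles+carton of books: weight 2+6=8, value 14+67=81
- carton of books+bale of cotton: weight 6+3=9, value 67+13=80
- carton of books: weight 6, value 67
Best: $88.

$88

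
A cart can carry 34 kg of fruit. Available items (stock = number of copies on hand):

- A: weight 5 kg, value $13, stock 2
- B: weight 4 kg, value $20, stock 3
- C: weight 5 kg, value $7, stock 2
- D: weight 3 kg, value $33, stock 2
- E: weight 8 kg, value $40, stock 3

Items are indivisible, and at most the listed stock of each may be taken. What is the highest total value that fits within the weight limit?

$206

Best selections within weight 34 and stock limits:
- 1×B + 2×D + 3×E: weight 34, value 206
- 3×B + 2×D + 2×E: weight 34, value 206
- 2×D + 3×E: weight 30, value 186
Best: $206.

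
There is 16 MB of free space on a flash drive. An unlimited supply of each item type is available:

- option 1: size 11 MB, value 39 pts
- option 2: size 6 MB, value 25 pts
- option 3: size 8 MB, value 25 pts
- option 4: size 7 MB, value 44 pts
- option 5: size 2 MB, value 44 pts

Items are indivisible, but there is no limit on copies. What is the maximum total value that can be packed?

352 pts

Best value-per-unit is option 5 at 44/2, and filling with it alone uses size 8×2=16. No mix of the others beats 8×44 = 352.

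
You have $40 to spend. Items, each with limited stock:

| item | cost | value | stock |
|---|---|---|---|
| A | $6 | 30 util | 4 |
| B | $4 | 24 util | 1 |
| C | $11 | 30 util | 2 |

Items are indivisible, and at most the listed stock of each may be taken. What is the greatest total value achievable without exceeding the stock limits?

174 util

Top feasible selections:
- 4×A + 1×B + 1×C: cost 39, value 174
- 4×A + 1×C: cost 35, value 150
- 3×A + 2×C: cost 40, value 150
- 4×A + 1×B: cost 28, value 144
Best: 174 util.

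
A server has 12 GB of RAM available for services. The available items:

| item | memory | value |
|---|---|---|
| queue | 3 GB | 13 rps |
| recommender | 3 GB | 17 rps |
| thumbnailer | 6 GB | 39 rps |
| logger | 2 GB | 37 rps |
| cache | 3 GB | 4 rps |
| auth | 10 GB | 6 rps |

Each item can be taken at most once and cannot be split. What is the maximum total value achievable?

Check high-value combinations within 12 GB:
- recommender+thumbnailer+logger: memory 3+6+2=11, value 17+39+37=93
- queue+thumbnailer+logger: memory 3+6+2=11, value 13+39+37=89
- thumbnailer+logger+cache: memory 6+2+3=11, value 39+37+4=80
- thumbnailer+logger: memory 6+2=8, value 39+37=76
- queue+recommender+logger+cache: memory 3+3+2+3=11, value 13+17+37+4=71
Best: 93 rps.

93 rps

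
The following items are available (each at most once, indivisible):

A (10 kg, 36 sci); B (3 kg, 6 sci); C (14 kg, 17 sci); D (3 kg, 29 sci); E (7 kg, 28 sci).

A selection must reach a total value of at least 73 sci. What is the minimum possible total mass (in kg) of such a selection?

20

Subsets with value ≥ 73, sorted by total mass:
- A+D+E: mass 20, value 93
- A+B+D+E: mass 23, value 99
- C+D+E: mass 24, value 74
Minimum mass: 20 kg.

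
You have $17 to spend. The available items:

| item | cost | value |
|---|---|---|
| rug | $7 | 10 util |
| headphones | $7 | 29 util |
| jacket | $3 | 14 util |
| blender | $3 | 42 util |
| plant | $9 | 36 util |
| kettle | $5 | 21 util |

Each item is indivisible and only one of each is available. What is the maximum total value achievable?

Check high-value combinations within $17:
- blender+plant+kettle: cost 3+9+5=17, value 42+36+21=99
- jacket+blender+plant: cost 3+3+9=15, value 14+42+36=92
- headphones+blender+kettle: cost 7+3+5=15, value 29+42+21=92
- headphones+jacket+blender: cost 7+3+3=13, value 29+14+42=85
- rug+headphones+blender: cost 7+7+3=17, value 10+29+42=81
Best: 99 util.

99 util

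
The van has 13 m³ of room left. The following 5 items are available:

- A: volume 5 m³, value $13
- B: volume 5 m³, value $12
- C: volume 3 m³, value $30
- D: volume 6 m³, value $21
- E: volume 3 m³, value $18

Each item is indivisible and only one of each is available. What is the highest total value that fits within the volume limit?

$69

Check high-value combinations within 13 m³:
- C+D+E: volume 3+6+3=12, value 30+21+18=69
- A+C+E: volume 5+3+3=11, value 13+30+18=61
- B+C+E: volume 5+3+3=11, value 12+30+18=60
- A+B+C: volume 5+5+3=13, value 13+12+30=55
- C+D: volume 3+6=9, value 30+21=51
Best: $69.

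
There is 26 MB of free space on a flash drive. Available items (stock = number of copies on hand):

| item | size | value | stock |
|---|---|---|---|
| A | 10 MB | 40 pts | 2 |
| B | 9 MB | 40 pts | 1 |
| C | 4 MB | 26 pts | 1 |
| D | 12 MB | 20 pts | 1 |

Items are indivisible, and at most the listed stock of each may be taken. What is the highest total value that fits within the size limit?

106 pts

Best selections within size 26 and stock limits:
- 1×A + 1×B + 1×C: size 23, value 106
- 2×A + 1×C: size 24, value 106
- 1×B + 1×C + 1×D: size 25, value 86
Best: 106 pts.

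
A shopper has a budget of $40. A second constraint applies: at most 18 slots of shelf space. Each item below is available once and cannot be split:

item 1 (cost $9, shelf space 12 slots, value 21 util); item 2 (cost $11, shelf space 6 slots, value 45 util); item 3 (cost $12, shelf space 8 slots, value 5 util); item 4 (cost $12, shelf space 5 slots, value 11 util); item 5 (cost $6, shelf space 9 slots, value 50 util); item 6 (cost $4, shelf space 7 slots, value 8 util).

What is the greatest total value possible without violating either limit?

Feasible sets respecting both limits:
- item 2+item 5: cost 17, shelf space 15, value 95
- item 1+item 2: cost 20, shelf space 18, value 66
- item 2+item 4+item 6: cost 27, shelf space 18, value 64
- item 4+item 5: cost 18, shelf space 14, value 61
Best: 95 util.

95 util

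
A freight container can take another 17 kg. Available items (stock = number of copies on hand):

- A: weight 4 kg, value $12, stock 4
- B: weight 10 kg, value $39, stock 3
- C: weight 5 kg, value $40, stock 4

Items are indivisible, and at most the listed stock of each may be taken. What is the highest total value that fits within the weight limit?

$120

Best selections within weight 17 and stock limits:
- 3×C: weight 15, value 120
- 1×A + 2×C: weight 14, value 92
- 2×C: weight 10, value 80
- 1×B + 1×C: weight 15, value 79
Best: $120.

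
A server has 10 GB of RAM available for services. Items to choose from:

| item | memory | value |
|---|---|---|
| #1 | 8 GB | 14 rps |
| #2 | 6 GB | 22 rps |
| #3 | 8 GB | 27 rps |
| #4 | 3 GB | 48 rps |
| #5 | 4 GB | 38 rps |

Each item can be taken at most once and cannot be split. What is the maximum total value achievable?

Check high-value combinations within 10 GB:
- #4+#5: memory 3+4=7, value 48+38=86
- #2+#4: memory 6+3=9, value 22+48=70
- #2+#5: memory 6+4=10, value 22+38=60
Best: 86 rps.

86 rps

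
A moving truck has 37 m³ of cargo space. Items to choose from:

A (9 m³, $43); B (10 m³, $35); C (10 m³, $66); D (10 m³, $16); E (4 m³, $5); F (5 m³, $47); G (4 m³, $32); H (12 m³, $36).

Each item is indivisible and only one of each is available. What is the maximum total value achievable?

$193

Check high-value combinations within 37 m³:
- A+C+E+F+G: volume 9+10+4+5+4=32, value 43+66+5+47+32=193
- A+C+F+H: volume 9+10+5+12=36, value 43+66+47+36=192
- A+B+C+F: volume 9+10+10+5=34, value 43+35+66+47=191
- A+C+F+G: volume 9+10+5+4=28, value 43+66+47+32=188
- C+E+F+G+H: volume 10+4+5+4+12=35, value 66+5+47+32+36=186
Best: $193.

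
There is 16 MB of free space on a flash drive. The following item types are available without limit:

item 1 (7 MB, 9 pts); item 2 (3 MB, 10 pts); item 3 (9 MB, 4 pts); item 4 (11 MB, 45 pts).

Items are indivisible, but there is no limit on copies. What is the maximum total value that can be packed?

55 pts

Best value-per-unit is item 4 at 45/11; filling with it alone gives 1×45 = 45.
Optimal mix: 1×item 2 + 1×item 4 → size 14, value 55.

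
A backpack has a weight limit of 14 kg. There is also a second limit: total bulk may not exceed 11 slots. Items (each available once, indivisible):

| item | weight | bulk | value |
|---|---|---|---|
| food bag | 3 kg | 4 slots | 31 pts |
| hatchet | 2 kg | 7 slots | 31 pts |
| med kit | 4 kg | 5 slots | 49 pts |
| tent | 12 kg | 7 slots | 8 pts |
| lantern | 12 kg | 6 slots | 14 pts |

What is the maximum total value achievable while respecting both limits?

Feasible sets respecting both limits:
- food bag+med kit: weight 7, bulk 9, value 80
- food bag+hatchet: weight 5, bulk 11, value 62
- med kit: weight 4, bulk 5, value 49
Best: 80 pts.

80 pts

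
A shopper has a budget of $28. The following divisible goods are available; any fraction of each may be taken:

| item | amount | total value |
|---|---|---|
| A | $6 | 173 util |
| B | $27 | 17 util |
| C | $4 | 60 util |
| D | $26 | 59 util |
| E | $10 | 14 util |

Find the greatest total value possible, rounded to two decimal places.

Take in order of value per unit:
- A (173/6 per unit): all 6 → value 173, running total 173.00
- C (60/4 per unit): all 4 → value 60, running total 233.00
- D (59/26 per unit): 18 of 26 → value 18×59/26 = 40.8462, running total 273.85
Total 273.85.

273.85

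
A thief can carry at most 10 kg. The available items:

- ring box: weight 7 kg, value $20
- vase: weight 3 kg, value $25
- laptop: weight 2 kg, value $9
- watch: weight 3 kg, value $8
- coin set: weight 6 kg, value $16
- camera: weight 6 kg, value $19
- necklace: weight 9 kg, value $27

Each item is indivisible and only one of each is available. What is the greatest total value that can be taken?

This is a 0/1 knapsack; check combinations near the capacity.
- ring box+vase: weight 7+3=10, value 20+25=45
- vase+camera: weight 3+6=9, value 25+19=44
- vase+laptop+watch: weight 3+2+3=8, value 25+9+8=42
- vase+coin set: weight 3+6=9, value 25+16=41
- vase+laptop: weight 3+2=5, value 25+9=34
Best: $45.

$45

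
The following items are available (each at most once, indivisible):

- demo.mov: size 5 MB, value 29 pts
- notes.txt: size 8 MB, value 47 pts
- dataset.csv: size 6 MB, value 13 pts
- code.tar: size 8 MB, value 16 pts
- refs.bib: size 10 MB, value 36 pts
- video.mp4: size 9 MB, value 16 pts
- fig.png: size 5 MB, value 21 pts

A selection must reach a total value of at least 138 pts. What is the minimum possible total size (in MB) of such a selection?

Subsets with value ≥ 138, sorted by total size:
- demo.mov+notes.txt+dataset.csv+refs.bib+fig.png: size 34, value 146
- demo.mov+notes.txt+code.tar+refs.bib+fig.png: size 36, value 149
Minimum size: 34 MB.

34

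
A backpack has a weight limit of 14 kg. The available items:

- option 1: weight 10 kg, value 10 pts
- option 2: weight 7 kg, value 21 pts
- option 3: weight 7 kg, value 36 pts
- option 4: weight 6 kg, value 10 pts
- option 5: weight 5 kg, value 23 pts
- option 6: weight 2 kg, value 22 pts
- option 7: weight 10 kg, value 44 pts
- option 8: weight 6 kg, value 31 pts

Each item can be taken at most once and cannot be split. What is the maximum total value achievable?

81 pts

Check high-value combinations within 14 kg:
- option 3+option 5+option 6: weight 7+5+2=14, value 36+23+22=81
- option 5+option 6+option 8: weight 5+2+6=13, value 23+22+31=76
- option 3+option 8: weight 7+6=13, value 36+31=67
- option 6+option 7: weight 2+10=12, value 22+44=66
- option 2+option 5+option 6: weight 7+5+2=14, value 21+23+22=66
Best: 81 pts.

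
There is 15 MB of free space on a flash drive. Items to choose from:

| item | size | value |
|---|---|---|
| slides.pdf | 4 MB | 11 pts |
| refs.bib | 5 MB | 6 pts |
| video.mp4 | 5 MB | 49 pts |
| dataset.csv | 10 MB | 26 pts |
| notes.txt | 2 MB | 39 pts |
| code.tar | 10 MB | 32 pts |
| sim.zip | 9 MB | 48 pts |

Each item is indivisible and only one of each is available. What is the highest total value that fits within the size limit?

99 pts

This is a 0/1 knapsack; check combinations near the capacity.
- slides.pdf+video.mp4+notes.txt: size 4+5+2=11, value 11+49+39=99
- slides.pdf+notes.txt+sim.zip: size 4+2+9=15, value 11+39+48=98
- video.mp4+sim.zip: size 5+9=14, value 49+48=97
Best: 99 pts.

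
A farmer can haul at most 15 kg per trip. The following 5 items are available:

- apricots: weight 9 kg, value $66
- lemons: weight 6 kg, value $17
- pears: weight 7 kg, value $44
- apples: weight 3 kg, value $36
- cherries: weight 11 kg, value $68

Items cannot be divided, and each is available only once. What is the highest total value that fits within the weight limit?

Check high-value combinations within 15 kg:
- apples+cherries: weight 3+11=14, value 36+68=104
- apricots+apples: weight 9+3=12, value 66+36=102
- apricots+lemons: weight 9+6=15, value 66+17=83
- pears+apples: weight 7+3=10, value 44+36=80
Best: $104.

$104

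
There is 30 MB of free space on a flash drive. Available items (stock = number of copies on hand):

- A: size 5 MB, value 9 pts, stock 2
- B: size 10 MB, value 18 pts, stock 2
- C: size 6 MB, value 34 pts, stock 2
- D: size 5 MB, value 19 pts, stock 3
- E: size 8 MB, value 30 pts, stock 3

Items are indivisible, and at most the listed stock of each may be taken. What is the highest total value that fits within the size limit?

136 pts

Top feasible selections:
- 2×C + 2×D + 1×E: size 30, value 136
- 2×C + 2×E: size 28, value 128
- 1×A + 2×C + 1×D + 1×E: size 30, value 126
Best: 136 pts.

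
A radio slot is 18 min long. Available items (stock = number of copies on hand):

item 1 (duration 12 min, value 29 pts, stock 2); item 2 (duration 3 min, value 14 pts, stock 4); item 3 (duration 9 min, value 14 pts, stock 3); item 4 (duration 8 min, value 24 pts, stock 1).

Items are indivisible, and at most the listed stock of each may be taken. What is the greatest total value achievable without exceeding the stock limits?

66 pts

Best selections within duration 18 and stock limits:
- 3×item 2 + 1×item 4: duration 17, value 66
- 1×item 1 + 2×item 2: duration 18, value 57
- 4×item 2: duration 12, value 56
Best: 66 pts.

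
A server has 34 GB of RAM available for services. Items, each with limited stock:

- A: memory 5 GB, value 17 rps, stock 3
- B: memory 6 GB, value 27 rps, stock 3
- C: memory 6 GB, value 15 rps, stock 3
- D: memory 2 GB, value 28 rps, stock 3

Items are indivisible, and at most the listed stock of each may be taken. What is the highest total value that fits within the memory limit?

199 rps

Top feasible selections:
- 2×A + 3×B + 3×D: memory 34, value 199
- 3×A + 2×B + 3×D: memory 33, value 189
Best: 199 rps.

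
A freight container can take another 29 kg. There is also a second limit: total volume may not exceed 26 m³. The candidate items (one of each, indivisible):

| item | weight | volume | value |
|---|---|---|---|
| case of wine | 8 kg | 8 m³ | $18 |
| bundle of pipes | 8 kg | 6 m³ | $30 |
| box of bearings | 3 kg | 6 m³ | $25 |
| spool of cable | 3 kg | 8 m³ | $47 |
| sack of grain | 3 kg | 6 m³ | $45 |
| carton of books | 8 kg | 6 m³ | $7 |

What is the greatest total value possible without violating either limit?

$147

Feasible sets respecting both limits:
- bundle of pipes+box of bearings+spool of cable+sack of grain: weight 17, volume 26, value 147
- bundle of pipes+spool of cable+sack of grain+carton of books: weight 22, volume 26, value 129
- box of bearings+spool of cable+sack of grain+carton of books: weight 17, volume 26, value 124
Best: $147.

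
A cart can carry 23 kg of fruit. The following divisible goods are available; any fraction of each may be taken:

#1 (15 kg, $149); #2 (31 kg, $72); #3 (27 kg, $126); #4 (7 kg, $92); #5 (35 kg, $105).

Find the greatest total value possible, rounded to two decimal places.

Take in order of value per unit:
- #4 (92/7 per unit): all 7 → value 92, running total 92.00
- #1 (149/15 per unit): all 15 → value 149, running total 241.00
- #3 (126/27 per unit): 1 of 27 → value 1×126/27 = 4.6667, running total 245.67
Total 245.67.

245.67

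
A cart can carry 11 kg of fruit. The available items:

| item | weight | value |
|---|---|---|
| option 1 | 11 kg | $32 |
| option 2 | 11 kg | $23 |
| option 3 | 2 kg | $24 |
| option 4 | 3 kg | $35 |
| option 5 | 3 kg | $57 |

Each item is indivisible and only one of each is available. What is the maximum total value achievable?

$116

Check high-value combinations within 11 kg:
- option 3+option 4+option 5: weight 2+3+3=8, value 24+35+57=116
- option 4+option 5: weight 3+3=6, value 35+57=92
- option 3+option 5: weight 2+3=5, value 24+57=81
Best: $116.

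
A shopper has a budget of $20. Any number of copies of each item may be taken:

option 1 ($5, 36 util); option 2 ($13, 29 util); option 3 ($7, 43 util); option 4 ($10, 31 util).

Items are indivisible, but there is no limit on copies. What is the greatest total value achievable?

Best value-per-unit is option 1 at 36/5, and filling with it alone uses cost 4×5=20. No mix of the others beats 4×36 = 144.

144 util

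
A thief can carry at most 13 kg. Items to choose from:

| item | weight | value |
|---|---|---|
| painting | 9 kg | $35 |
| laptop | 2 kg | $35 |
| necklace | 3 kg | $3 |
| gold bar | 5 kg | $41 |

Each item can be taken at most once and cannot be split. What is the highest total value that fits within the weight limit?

$79

This is a 0/1 knapsack; check combinations near the capacity.
- laptop+necklace+gold bar: weight 2+3+5=10, value 35+3+41=79
- laptop+gold bar: weight 2+5=7, value 35+41=76
- painting+laptop: weight 9+2=11, value 35+35=70
- necklace+gold bar: weight 3+5=8, value 3+41=44
Best: $79.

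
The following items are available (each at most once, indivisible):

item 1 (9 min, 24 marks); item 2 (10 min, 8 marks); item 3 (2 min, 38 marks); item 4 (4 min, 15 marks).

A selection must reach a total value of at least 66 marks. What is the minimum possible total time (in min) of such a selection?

Subsets with value ≥ 66, sorted by total time:
- item 1+item 3+item 4: time 15, value 77
- item 1+item 2+item 3: time 21, value 70
- item 1+item 2+item 3+item 4: time 25, value 85
Minimum time: 15 min.

15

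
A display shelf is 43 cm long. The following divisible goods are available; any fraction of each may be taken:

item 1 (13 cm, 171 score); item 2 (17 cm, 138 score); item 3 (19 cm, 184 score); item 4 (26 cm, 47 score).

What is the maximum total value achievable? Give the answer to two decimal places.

444.29

Take in order of value per unit:
- item 1 (171/13 per unit): all 13 → value 171, running total 171.00
- item 3 (184/19 per unit): all 19 → value 184, running total 355.00
- item 2 (138/17 per unit): 11 of 17 → value 11×138/17 = 89.2941, running total 444.29
Total 444.29.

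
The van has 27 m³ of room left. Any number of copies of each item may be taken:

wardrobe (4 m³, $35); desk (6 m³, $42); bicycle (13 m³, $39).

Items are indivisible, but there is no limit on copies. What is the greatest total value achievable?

Best value-per-unit is wardrobe at 35/4; filling with it alone gives 6×35 = 210.
Optimal mix: 5×wardrobe + 1×desk → volume 26, value 217.

$217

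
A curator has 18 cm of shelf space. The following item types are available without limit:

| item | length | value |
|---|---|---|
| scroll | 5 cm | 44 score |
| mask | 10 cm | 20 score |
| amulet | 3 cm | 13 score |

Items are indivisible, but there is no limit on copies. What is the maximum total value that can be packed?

145 score

Best value-per-unit is scroll at 44/5; filling with it alone gives 3×44 = 132.
Optimal mix: 3×scroll + 1×amulet → length 18, value 145.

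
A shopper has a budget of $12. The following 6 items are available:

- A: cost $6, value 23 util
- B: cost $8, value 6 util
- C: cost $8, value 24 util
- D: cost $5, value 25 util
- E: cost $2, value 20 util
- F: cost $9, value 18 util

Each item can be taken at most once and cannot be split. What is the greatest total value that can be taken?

Check high-value combinations within $12:
- A+D: cost 6+5=11, value 23+25=48
- D+E: cost 5+2=7, value 25+20=45
- C+E: cost 8+2=10, value 24+20=44
Best: 48 util.

48 util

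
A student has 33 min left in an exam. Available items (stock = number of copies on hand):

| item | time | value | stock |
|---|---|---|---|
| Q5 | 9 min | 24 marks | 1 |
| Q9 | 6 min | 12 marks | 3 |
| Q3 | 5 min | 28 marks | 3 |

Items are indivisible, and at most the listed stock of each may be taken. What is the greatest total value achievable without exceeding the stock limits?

120 marks

Best selections within time 33 and stock limits:
- 1×Q5 + 1×Q9 + 3×Q3: time 30, value 120
- 3×Q9 + 3×Q3: time 33, value 120
- 1×Q5 + 3×Q3: time 24, value 108
Best: 120 marks.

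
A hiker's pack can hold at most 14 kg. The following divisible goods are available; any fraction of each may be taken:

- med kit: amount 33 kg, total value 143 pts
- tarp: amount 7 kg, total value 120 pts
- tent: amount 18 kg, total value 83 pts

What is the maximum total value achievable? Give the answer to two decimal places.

152.28

Take in order of value per unit:
- tarp (120/7 per unit): all 7 → value 120, running total 120.00
- tent (83/18 per unit): 7 of 18 → value 7×83/18 = 32.2778, running total 152.28
Total 152.28.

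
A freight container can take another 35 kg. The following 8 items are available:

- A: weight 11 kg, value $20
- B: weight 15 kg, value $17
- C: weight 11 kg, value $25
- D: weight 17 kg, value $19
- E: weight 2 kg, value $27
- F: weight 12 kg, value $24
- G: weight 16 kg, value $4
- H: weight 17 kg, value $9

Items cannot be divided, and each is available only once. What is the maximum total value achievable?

Check high-value combinations within 35 kg:
- C+E+F: weight 11+2+12=25, value 25+27+24=76
- A+C+E: weight 11+11+2=24, value 20+25+27=72
- A+E+F: weight 11+2+12=25, value 20+27+24=71
- C+D+E: weight 11+17+2=30, value 25+19+27=71
- D+E+F: weight 17+2+12=31, value 19+27+24=70
Best: $76.

$76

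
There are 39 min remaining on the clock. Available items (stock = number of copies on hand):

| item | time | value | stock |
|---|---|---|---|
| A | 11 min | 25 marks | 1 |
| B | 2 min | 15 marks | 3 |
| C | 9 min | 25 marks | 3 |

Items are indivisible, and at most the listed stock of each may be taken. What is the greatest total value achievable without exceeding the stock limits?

Best selections within time 39 and stock limits:
- 3×B + 3×C: time 33, value 120
- 1×A + 3×B + 2×C: time 35, value 120
- 2×B + 3×C: time 31, value 105
- 1×A + 2×B + 2×C: time 33, value 105
Best: 120 marks.

120 marks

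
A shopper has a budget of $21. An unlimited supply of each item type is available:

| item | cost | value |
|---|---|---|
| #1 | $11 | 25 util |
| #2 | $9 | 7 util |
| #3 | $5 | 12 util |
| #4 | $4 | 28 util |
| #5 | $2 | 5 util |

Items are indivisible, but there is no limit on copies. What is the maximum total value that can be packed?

140 util

Best value-per-unit is #4 at 28/4, and filling with it alone uses cost 5×4=20. No mix of the others beats 5×28 = 140.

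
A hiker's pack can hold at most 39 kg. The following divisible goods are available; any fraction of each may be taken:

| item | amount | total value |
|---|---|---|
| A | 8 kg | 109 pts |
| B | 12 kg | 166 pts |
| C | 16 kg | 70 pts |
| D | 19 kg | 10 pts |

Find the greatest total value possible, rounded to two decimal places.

346.58

Take in order of value per unit:
- B (166/12 per unit): all 12 → value 166, running total 166.00
- A (109/8 per unit): all 8 → value 109, running total 275.00
- C (70/16 per unit): all 16 → value 70, running total 345.00
- D (10/19 per unit): 3 of 19 → value 3×10/19 = 1.5789, running total 346.58
Total 346.58.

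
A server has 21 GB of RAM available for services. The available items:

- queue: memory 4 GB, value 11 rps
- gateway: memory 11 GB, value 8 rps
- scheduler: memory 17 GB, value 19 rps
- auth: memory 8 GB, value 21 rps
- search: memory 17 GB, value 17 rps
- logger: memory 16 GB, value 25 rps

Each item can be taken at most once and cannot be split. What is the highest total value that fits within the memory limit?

Check high-value combinations within 21 GB:
- queue+logger: memory 4+16=20, value 11+25=36
- queue+auth: memory 4+8=12, value 11+21=32
- queue+scheduler: memory 4+17=21, value 11+19=30
- gateway+auth: memory 11+8=19, value 8+21=29
Best: 36 rps.

36 rps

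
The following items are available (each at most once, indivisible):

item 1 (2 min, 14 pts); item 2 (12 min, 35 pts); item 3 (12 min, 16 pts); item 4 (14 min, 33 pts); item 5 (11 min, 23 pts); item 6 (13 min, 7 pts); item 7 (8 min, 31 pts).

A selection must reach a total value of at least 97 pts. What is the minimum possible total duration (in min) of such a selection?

33

Subsets with value ≥ 97, sorted by total duration:
- item 1+item 2+item 5+item 7: duration 33, value 103
- item 2+item 4+item 7: duration 34, value 99
- item 1+item 4+item 5+item 7: duration 35, value 101
- item 1+item 2+item 4+item 7: duration 36, value 113
Minimum duration: 33 min.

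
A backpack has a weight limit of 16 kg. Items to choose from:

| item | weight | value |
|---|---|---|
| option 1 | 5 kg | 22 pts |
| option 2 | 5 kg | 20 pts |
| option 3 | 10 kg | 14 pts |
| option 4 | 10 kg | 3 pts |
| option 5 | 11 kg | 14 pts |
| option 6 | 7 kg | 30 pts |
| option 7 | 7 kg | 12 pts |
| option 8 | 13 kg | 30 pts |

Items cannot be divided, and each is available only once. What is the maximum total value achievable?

52 pts

Check high-value combinations within 16 kg:
- option 1+option 6: weight 5+7=12, value 22+30=52
- option 2+option 6: weight 5+7=12, value 20+30=50
- option 1+option 2: weight 5+5=10, value 22+20=42
Best: 52 pts.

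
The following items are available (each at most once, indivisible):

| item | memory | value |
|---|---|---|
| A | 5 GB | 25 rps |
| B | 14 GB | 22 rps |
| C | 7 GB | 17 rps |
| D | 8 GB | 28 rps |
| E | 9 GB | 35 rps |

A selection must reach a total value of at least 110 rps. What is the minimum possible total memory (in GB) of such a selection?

Subsets with value ≥ 110, sorted by total memory:
- A+B+D+E: memory 36, value 110
- A+B+C+D+E: memory 43, value 127
Minimum memory: 36 GB.

36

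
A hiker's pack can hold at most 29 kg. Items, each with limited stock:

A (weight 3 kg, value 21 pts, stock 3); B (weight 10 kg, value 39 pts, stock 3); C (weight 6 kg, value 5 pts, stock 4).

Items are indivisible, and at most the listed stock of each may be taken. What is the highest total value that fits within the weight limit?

Top feasible selections:
- 3×A + 2×B: weight 29, value 141
- 2×A + 2×B: weight 26, value 120
Best: 141 pts.

141 pts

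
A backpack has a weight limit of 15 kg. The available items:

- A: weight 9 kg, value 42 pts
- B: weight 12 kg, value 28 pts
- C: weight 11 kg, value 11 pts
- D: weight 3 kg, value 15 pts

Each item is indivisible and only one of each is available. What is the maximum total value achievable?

Check high-value combinations within 15 kg:
- A+D: weight 9+3=12, value 42+15=57
- B+D: weight 12+3=15, value 28+15=43
- A: weight 9, value 42
- B: weight 12, value 28
Best: 57 pts.

57 pts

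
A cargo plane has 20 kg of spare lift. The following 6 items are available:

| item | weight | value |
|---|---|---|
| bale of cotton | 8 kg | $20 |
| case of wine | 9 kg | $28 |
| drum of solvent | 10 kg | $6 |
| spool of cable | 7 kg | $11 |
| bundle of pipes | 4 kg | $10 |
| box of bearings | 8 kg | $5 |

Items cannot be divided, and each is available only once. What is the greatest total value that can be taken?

$49

This is a 0/1 knapsack; check combinations near the capacity.
- case of wine+spool of cable+bundle of pipes: weight 9+7+4=20, value 28+11+10=49
- bale of cotton+case of wine: weight 8+9=17, value 20+28=48
- bale of cotton+spool of cable+bundle of pipes: weight 8+7+4=19, value 20+11+10=41
- case of wine+spool of cable: weight 9+7=16, value 28+11=39
- case of wine+bundle of pipes: weight 9+4=13, value 28+10=38
Best: $49.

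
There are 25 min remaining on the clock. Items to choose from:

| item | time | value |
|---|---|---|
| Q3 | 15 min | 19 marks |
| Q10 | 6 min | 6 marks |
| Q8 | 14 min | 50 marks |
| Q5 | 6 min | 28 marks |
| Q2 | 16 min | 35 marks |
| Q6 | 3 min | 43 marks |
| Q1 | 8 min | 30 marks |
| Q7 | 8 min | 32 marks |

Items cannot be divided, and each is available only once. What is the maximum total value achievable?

Check high-value combinations within 25 min:
- Q5+Q6+Q1+Q7: time 6+3+8+8=25, value 28+43+30+32=133
- Q8+Q6+Q7: time 14+3+8=25, value 50+43+32=125
- Q8+Q6+Q1: time 14+3+8=25, value 50+43+30=123
Best: 133 marks.

133 marks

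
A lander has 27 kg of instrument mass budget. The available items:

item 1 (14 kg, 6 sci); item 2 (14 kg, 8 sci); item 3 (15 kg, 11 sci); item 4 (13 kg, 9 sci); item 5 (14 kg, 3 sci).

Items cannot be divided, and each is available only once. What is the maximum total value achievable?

Check high-value combinations within 27 kg:
- item 2+item 4: mass 14+13=27, value 8+9=17
- item 1+item 4: mass 14+13=27, value 6+9=15
- item 4+item 5: mass 13+14=27, value 9+3=12
- item 3: mass 15, value 11
Best: 17 sci.

17 sci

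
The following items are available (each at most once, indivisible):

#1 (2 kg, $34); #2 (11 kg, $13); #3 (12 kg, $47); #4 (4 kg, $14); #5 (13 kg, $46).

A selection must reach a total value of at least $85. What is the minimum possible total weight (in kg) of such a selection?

Subsets with value ≥ 85, sorted by total weight:
- #1+#3+#4: weight 18, value 95
- #1+#4+#5: weight 19, value 94
- #1+#2+#3: weight 25, value 94
Minimum weight: 18 kg.

18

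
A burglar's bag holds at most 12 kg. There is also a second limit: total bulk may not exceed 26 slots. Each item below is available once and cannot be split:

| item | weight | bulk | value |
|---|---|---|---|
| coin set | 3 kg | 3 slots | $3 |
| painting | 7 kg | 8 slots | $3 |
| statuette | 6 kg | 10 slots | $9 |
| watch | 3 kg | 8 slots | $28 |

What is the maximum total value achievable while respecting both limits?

Feasible sets respecting both limits:
- coin set+statuette+watch: weight 12, bulk 21, value 40
- statuette+watch: weight 9, bulk 18, value 37
- coin set+watch: weight 6, bulk 11, value 31
- painting+watch: weight 10, bulk 16, value 31
Best: $40.

$40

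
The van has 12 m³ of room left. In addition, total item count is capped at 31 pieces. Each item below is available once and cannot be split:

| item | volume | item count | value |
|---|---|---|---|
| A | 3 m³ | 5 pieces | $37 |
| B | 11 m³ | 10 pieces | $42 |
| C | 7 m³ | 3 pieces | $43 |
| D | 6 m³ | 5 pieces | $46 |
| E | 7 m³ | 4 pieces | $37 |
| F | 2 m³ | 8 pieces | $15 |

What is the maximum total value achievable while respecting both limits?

Feasible sets respecting both limits:
- A+D+F: volume 11, item count 18, value 98
- A+C+F: volume 12, item count 16, value 95
- A+E+F: volume 12, item count 17, value 89
Best: $98.

$98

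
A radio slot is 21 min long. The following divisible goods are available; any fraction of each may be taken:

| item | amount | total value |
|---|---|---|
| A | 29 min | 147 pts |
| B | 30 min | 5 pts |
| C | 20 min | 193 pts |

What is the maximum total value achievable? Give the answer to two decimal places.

198.07

Take in order of value per unit:
- C (193/20 per unit): all 20 → value 193, running total 193.00
- A (147/29 per unit): 1 of 29 → value 1×147/29 = 5.0690, running total 198.07
Total 198.07.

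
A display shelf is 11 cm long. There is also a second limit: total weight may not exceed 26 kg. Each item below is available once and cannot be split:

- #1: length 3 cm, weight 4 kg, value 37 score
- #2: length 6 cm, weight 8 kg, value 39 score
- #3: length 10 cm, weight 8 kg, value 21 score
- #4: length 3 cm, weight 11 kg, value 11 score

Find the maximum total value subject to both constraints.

Feasible sets respecting both limits:
- #1+#2: length 9, weight 12, value 76
- #2+#4: length 9, weight 19, value 50
- #1+#4: length 6, weight 15, value 48
- #2: length 6, weight 8, value 39
Best: 76 score.

76 score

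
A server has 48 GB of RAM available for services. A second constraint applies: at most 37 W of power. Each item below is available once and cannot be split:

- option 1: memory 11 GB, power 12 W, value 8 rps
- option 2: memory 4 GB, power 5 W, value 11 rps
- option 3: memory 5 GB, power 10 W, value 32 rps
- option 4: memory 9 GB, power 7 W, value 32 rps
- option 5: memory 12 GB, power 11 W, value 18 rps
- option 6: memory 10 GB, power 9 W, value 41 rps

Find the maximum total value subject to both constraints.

Feasible sets respecting both limits:
- option 3+option 4+option 5+option 6: memory 36, power 37, value 123
- option 2+option 3+option 4+option 6: memory 28, power 31, value 116
- option 3+option 4+option 6: memory 24, power 26, value 105
Best: 123 rps.

123 rps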